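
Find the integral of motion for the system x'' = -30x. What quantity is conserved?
E = (x')^2 + 30x^2

Multiply the equation by x':
x' * x'' = -30x * x'
The left side is d/dt[(x')^2/2] and the right side is d/dt[-30x^2/2], so
d/dt[(x')^2/2 + 30x^2/2] = 0, i.e. (x')^2/2 + 30x^2/2 = constant.
Multiplying by 2, the integral of motion is E = (x')^2 + 30x^2.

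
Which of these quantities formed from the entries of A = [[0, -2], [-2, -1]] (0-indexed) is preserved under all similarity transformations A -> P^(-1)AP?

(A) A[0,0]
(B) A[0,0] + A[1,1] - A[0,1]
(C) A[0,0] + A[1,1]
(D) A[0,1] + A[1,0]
C

A[0,0] + A[1,1] is the trace of A. By the cyclic property of the trace, tr(P^(-1)AP) = tr(APP^(-1)) = tr(A), so it is the same for every matrix similar to A.

The other combinations are not similarity invariants. For example, take P = [[1, 1], [1, 2]] (det P = 1), so P^(-1) = [[2, -1], [-1, 1]] and
B = P^(-1)AP = [[-1, -4], [-1, 0]].
Evaluating each option on A and on B:
(A) A[0,0]: 0 for A, -1 for B -> changes
(B) A[0,0] + A[1,1] - A[0,1]: 1 for A, 3 for B -> changes
(C) A[0,0] + A[1,1]: -1 for A, -1 for B -> unchanged
(D) A[0,1] + A[1,0]: -4 for A, -5 for B -> changes

Only (C) A[0,0] + A[1,1] = -1 survives (and it does so for every P, not just this one), so it is the invariant.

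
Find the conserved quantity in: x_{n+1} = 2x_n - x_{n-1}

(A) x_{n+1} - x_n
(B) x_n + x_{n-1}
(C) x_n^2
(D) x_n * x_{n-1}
A

For the recurrence x_{n+1} = 2x_n - x_{n-1}:

If x_{n+1} = 2x_n - x_{n-1}, then:
x_{n+1} - x_n = x_n - x_{n-1}
The first difference is constant throughout the sequence.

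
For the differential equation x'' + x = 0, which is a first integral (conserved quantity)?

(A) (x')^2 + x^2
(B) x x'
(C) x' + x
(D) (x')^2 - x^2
A

A first integral I satisfies dI/dt = 0 along every solution. Differentiate each option and use the equation of motion:
(A) d/dt[(x')^2 + x^2] = 2x'x'' + 2x x' = 2x'(-x) + 2x x' = 0
(B) d/dt[x x'] = (x')^2 + x x'' = (x')^2 - x^2, not identically 0
(C) d/dt[x' + x] = x'' + x' = -x + x', not identically 0
(D) d/dt[(x')^2 - x^2] = 2x'x'' - 2x x' = -4x x', not identically 0

Only (A) has zero time-derivative. So the energy-like quantity (x')^2 + x^2 is the first integral.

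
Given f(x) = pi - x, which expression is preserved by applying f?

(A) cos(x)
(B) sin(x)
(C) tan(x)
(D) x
B

For f(x) = pi - x:
sin(pi - x) = sin(x), so sine is invariant under this transformation.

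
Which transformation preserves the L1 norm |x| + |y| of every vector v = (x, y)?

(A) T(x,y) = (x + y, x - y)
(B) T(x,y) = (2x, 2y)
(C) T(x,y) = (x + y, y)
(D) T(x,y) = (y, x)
D

A transformation preserves a norm if ||T(v)|| = ||v|| for every v; a single vector where the norm changes rules an option out.

(A) T(x,y) = (x + y, x - y): v = (1, 0) has norm |1| + |0| = 1, but T(v) = (1, 1) has norm 2 -- not preserved.
(B) T(x,y) = (2x, 2y): v = (1, 0) has norm |1| + |0| = 1, but T(v) = (2, 0) has norm 2 -- not preserved.
(C) T(x,y) = (x + y, y): v = (0, 1) has norm |0| + |1| = 1, but T(v) = (1, 1) has norm 2 -- not preserved.
(D) T(x,y) = (y, x): preserves the norm -- it only permutes the coordinates and/or flips signs, which leaves |x| + |y| unchanged.

Therefore the answer is (D).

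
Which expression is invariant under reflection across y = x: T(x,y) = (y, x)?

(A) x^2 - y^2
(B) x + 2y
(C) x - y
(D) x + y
D

The map is reflection across y = x: T(x,y) = (y, x).
Substitute the transformed coordinates into each option and compare with the original:
(A) x^2 - y^2  ->  (y)^2 - (x)^2 = -x^2 + y^2   [differs from x^2 - y^2: not invariant]
(B) x + 2y  ->  (y) + 2(x) = 2x + y   [differs from x + 2y: not invariant]
(C) x - y  ->  (y) - (x) = -x + y   [differs from x - y: not invariant]
(D) x + y  ->  (y) + (x) = x + y   [equals x + y: invariant]

Only option (D), x + y, is unchanged by the transformation.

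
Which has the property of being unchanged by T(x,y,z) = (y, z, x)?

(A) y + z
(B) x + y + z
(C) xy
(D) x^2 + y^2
B

Apply T(x,y,z) = (y, z, x) to each option, i.e. replace (x, y, z) by the transformed coordinates.
Substitute the transformed coordinates into each option and compare with the original:
(A) y + z  ->  (z) + (x) = x + z   [differs from y + z: not invariant]
(B) x + y + z  ->  (y) + (z) + (x) = x + y + z   [equals x + y + z: invariant]
(C) xy  ->  (y)(z) = yz   [differs from xy: not invariant]
(D) x^2 + y^2  ->  (y)^2 + (z)^2 = y^2 + z^2   [differs from x^2 + y^2: not invariant]

Only option (B), x + y + z, is unchanged by the transformation.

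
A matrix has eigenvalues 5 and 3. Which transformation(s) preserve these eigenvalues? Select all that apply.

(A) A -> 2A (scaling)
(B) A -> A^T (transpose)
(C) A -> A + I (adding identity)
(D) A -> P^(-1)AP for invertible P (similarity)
B and D

Eigenvalues are preserved by:
1. Similarity transformations: A -> P^(-1)AP (same characteristic polynomial)
2. Transpose: A^T has the same eigenvalues as A

Eigenvalues are NOT preserved by:
- Adding identity: eigenvalues become 5+1, 3+1
- Scaling: eigenvalues become 10, 6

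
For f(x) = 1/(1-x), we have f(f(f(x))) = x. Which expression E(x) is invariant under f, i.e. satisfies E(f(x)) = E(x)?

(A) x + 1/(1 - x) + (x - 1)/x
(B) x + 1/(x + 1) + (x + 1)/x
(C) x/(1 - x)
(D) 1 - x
A

Replace x by f(x) = 1/(1 - x) in each option and simplify. As a quick numerical cross-check, also compare E(3) with E(f(3)) = E(-1/2).

(A) x + 1/(1 - x) + (x - 1)/x  ->  (1/(1 - x)) + 1/(1 - (1/(1 - x))) + ((1/(1 - x)) - 1)/(1/(1 - x)), which simplifies back to x + 1/(1 - x) + (x - 1)/x; check: E(3) = 19/6, E(-1/2) = 19/6.   [invariant]
(B) x + 1/(x + 1) + (x + 1)/x  ->  (1/(1 - x)) + 1/((1/(1 - x)) + 1) + ((1/(1 - x)) + 1)/(1/(1 - x)) = (-x^3 + 6x^2 - 11x + 7)/(x^2 - 3x + 2); check: E(3) = 55/12 but E(-1/2) = 1/2.   [not invariant]
(C) x/(1 - x)  ->  (1/(1 - x))/(1 - (1/(1 - x))) = -1/x; check: E(3) = -3/2 but E(-1/2) = -1/3.   [not invariant]
(D) 1 - x  ->  1 - (1/(1 - x)) = x/(x - 1); check: E(3) = -2 but E(-1/2) = 3/2.   [not invariant]

Only (A) is unchanged. Indeed f(f(x)) = 1/(1 - 1/(1-x)) = (1-x)/(-x) = (x-1)/x, so E(x) = x + f(x) + f(f(x)) is the sum over the whole 3-cycle; applying f just permutes the three terms cyclically (x -> f(x) -> f(f(x)) -> x), leaving the sum unchanged.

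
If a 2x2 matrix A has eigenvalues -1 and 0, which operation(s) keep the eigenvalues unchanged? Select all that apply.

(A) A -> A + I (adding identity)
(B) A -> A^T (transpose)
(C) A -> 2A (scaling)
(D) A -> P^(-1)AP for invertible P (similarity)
B and D

Eigenvalues are preserved by:
1. Similarity transformations: A -> P^(-1)AP (same characteristic polynomial)
2. Transpose: A^T has the same eigenvalues as A

Eigenvalues are NOT preserved by:
- Adding identity: eigenvalues become -1+1, 0+1
- Scaling: eigenvalues become -2, 0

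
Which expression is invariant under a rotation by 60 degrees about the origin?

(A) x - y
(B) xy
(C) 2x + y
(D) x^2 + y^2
D

A rotation by 60 degrees sends (x, y) to (x/2 - sqrt(3)y/2, sqrt(3)x/2 + y/2).
Substitute the transformed coordinates into each option and compare with the original:
(A) x - y  ->  (x/2 - sqrt(3)y/2) - (sqrt(3)x/2 + y/2) = -sqrt(3)x/2 + x/2 - sqrt(3)y/2 - y/2   [differs from x - y: not invariant]
(B) xy  ->  (x/2 - sqrt(3)y/2)(sqrt(3)x/2 + y/2) = sqrt(3)x^2/4 - xy/2 - sqrt(3)y^2/4   [differs from xy: not invariant]
(C) 2x + y  ->  2(x/2 - sqrt(3)y/2) + (sqrt(3)x/2 + y/2) = sqrt(3)x/2 + x - sqrt(3)y + y/2   [differs from 2x + y: not invariant]
(D) x^2 + y^2  ->  (x/2 - sqrt(3)y/2)^2 + (sqrt(3)x/2 + y/2)^2 = x^2 + y^2   [equals x^2 + y^2: invariant]

Only option (D), x^2 + y^2, is unchanged by the transformation.
Geometrically, x^2 + y^2 is the squared distance from the origin, which every rotation about the origin preserves.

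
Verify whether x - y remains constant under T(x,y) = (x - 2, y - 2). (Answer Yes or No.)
Yes

Substitute T(x,y) = (x - 2, y - 2) into the expression and compare with the original.

Original: x - y
After applying T: (x - 2) - (y - 2) = x - y

This is identical to the original x - y, so the expression is invariant.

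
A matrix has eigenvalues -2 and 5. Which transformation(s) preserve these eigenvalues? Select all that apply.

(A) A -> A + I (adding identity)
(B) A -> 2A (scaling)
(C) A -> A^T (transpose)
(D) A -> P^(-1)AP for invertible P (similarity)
C and D

Eigenvalues are preserved by:
1. Similarity transformations: A -> P^(-1)AP (same characteristic polynomial)
2. Transpose: A^T has the same eigenvalues as A

Eigenvalues are NOT preserved by:
- Adding identity: eigenvalues become -2+1, 5+1
- Scaling: eigenvalues become -4, 10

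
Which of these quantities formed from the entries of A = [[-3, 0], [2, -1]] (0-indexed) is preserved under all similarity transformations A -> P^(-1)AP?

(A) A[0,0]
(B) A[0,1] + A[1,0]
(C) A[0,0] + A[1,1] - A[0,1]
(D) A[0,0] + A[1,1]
D

A[0,0] + A[1,1] is the trace of A. By the cyclic property of the trace, tr(P^(-1)AP) = tr(APP^(-1)) = tr(A), so it is the same for every matrix similar to A.

The other combinations are not similarity invariants. For example, take P = [[1, 1], [0, 1]] (det P = 1), so P^(-1) = [[1, -1], [0, 1]] and
B = P^(-1)AP = [[-5, -4], [2, 1]].
Evaluating each option on A and on B:
(A) A[0,0]: -3 for A, -5 for B -> changes
(B) A[0,1] + A[1,0]: 2 for A, -2 for B -> changes
(C) A[0,0] + A[1,1] - A[0,1]: -4 for A, 0 for B -> changes
(D) A[0,0] + A[1,1]: -4 for A, -4 for B -> unchanged

Only (D) A[0,0] + A[1,1] = -4 survives (and it does so for every P, not just this one), so it is the invariant.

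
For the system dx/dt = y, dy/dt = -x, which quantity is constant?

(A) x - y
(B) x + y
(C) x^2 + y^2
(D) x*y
C

A first integral I satisfies dI/dt = 0 along every solution. Differentiate each option and use the equation of motion:
(A) d/dt[x - y] = y - (-x) = x + y, not identically 0
(B) d/dt[x + y] = y + (-x) = y - x, not identically 0
(C) d/dt[x^2 + y^2] = 2x*dx/dt + 2y*dy/dt = 2x*y + 2y*(-x) = 0
(D) d/dt[x*y] = (dx/dt)y + x(dy/dt) = y^2 - x^2, not identically 0

Only (C) has zero time-derivative. So x^2 + y^2 (the squared radius; trajectories are circles) is the conserved quantity.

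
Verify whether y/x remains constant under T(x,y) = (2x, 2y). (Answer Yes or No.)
Yes

Substitute T(x,y) = (2x, 2y) into the expression and compare with the original.

Original: y/x
After applying T: (2y)/(2x) = y/x

This is identical to the original y/x, so the expression is invariant.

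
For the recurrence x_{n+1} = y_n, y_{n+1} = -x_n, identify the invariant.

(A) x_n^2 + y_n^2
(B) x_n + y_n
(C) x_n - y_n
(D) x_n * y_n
A

For the recurrence x_{n+1} = y_n, y_{n+1} = -x_n:

x_{n+1}^2 + y_{n+1}^2 = y_n^2 + (-x_n)^2 = x_n^2 + y_n^2
The sum of squares is conserved (like energy in a harmonic oscillator).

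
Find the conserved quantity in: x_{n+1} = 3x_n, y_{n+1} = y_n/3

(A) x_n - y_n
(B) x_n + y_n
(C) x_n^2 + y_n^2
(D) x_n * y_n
D

For the recurrence x_{n+1} = 3x_n, y_{n+1} = y_n/3:

x_{n+1} * y_{n+1} = (3x_n) * (y_n/3) = x_n * y_n
The product is conserved.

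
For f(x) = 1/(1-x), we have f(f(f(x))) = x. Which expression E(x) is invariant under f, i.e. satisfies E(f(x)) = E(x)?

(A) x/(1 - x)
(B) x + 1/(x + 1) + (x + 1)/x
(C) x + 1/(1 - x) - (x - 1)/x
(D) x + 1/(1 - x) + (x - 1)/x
D

Replace x by f(x) = 1/(1 - x) in each option and simplify. As a quick numerical cross-check, also compare E(5) with E(f(5)) = E(-1/4).

(A) x/(1 - x)  ->  (1/(1 - x))/(1 - (1/(1 - x))) = -1/x; check: E(5) = -5/4 but E(-1/4) = -1/5.   [not invariant]
(B) x + 1/(x + 1) + (x + 1)/x  ->  (1/(1 - x)) + 1/((1/(1 - x)) + 1) + ((1/(1 - x)) + 1)/(1/(1 - x)) = (-x^3 + 6x^2 - 11x + 7)/(x^2 - 3x + 2); check: E(5) = 191/30 but E(-1/4) = -23/12.   [not invariant]
(C) x + 1/(1 - x) - (x - 1)/x  ->  (1/(1 - x)) + 1/(1 - (1/(1 - x))) - ((1/(1 - x)) - 1)/(1/(1 - x)) = (x^2(1 - x) - x + (x - 1)^2)/(x(x - 1)); check: E(5) = 79/20 but E(-1/4) = -89/20.   [not invariant]
(D) x + 1/(1 - x) + (x - 1)/x  ->  (1/(1 - x)) + 1/(1 - (1/(1 - x))) + ((1/(1 - x)) - 1)/(1/(1 - x)), which simplifies back to x + 1/(1 - x) + (x - 1)/x; check: E(5) = 111/20, E(-1/4) = 111/20.   [invariant]

Only (D) is unchanged. Indeed f(f(x)) = 1/(1 - 1/(1-x)) = (1-x)/(-x) = (x-1)/x, so E(x) = x + f(x) + f(f(x)) is the sum over the whole 3-cycle; applying f just permutes the three terms cyclically (x -> f(x) -> f(f(x)) -> x), leaving the sum unchanged.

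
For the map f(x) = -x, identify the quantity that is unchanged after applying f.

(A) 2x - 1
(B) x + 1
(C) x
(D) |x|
D

For f(x) = -x:
Applying f replaces x by -x. Since |-x| = |x|, the absolute value is unchanged by f, whereas x -> -x, 2x - 1 -> -2x - 1 and x + 1 -> -x + 1 all change.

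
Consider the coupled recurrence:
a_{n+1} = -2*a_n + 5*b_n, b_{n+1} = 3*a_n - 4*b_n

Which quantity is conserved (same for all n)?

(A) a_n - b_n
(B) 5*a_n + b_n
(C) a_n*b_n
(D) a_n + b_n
D

Replace a_n by a_{n+1} = -2*a_n + 5*b_n and b_n by b_{n+1} = 3*a_n - 4*b_n in each option and simplify:
(A) a_n - b_n  ->  (-2*a_n + 5*b_n) - (3*a_n - 4*b_n) = -5*a_n + 9*b_n   [not conserved]
(B) 5*a_n + b_n  ->  5*(-2*a_n + 5*b_n) + (3*a_n - 4*b_n) = -7*a_n + 21*b_n   [not conserved]
(C) a_n*b_n  ->  (-2*a_n + 5*b_n)*(3*a_n - 4*b_n) = -6*a_n^2 + 23*a_n*b_n - 20*b_n^2   [not conserved]
(D) a_n + b_n  ->  (-2*a_n + 5*b_n) + (3*a_n - 4*b_n) = a_n + b_n   [conserved]

Only (D) a_n + b_n returns to itself after one step, so it is the conserved quantity.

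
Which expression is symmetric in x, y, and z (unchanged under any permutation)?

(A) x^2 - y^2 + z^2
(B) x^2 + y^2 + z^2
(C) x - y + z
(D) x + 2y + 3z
B

A symmetric expression is unchanged when the variables are permuted; here the transformation to test is the swap (x, y) -> (y, x).
A symmetric expression must survive every permutation; the single swap x <-> y already eliminates the distractors, and the keyed expression is also unchanged by x <-> z and y <-> z (each variable enters it in exactly the same way).
Substitute the transformed coordinates into each option and compare with the original:
(A) x^2 - y^2 + z^2  ->  (y)^2 - (x)^2 + z^2 = -x^2 + y^2 + z^2   [differs from x^2 - y^2 + z^2: not invariant]
(B) x^2 + y^2 + z^2  ->  (y)^2 + (x)^2 + z^2 = x^2 + y^2 + z^2   [equals x^2 + y^2 + z^2: invariant]
(C) x - y + z  ->  (y) - (x) + z = -x + y + z   [differs from x - y + z: not invariant]
(D) x + 2y + 3z  ->  (y) + 2(x) + 3z = 2x + y + 3z   [differs from x + 2y + 3z: not invariant]

Only option (B), x^2 + y^2 + z^2, is unchanged by the transformation.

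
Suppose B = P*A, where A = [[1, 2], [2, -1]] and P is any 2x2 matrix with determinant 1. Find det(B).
-5

By the multiplicative property of determinants, det(B) = det(P*A) = det(P) * det(A) = det(A),
so the determinant is invariant under multiplication by any determinant-1 matrix; we just need det(A).

det(A) = (1)(-1) - (2)(2) = -1 - 4 = -5

Therefore det(B) = 1 * (-5) = -5.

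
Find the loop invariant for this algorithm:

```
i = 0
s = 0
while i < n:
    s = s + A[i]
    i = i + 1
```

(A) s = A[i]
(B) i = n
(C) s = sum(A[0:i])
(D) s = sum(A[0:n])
C

A loop invariant must hold before the first iteration and be re-established by every execution of the body.

(C) s = sum(A[0:i]): Initially i = 0 and s = 0 = sum of the empty slice A[0:0]. If s = sum(A[0:i]) holds at the top of an iteration, the body sets s to sum(A[0:i]) + A[i] = sum(A[0:i+1]) and then i to i+1, so s = sum(A[0:i]) holds again. At exit i = n, giving s = sum(A[0:n]).

The other options fail:
(A) s = A[i]: after the first iteration s = A[0] but i = 1, so s = A[i] compares s with the wrong element (and fails in general).
(B) i = n: false initially (i = 0); it is the exit condition, not an invariant.
(D) s = sum(A[0:n]): false before the loop (s = 0, not the full sum) -- it only becomes true at exit.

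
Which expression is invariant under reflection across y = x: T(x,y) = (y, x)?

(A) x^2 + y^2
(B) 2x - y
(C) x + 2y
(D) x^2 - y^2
A

The map is reflection across y = x: T(x,y) = (y, x).
Substitute the transformed coordinates into each option and compare with the original:
(A) x^2 + y^2  ->  (y)^2 + (x)^2 = x^2 + y^2   [equals x^2 + y^2: invariant]
(B) 2x - y  ->  2(y) - (x) = -x + 2y   [differs from 2x - y: not invariant]
(C) x + 2y  ->  (y) + 2(x) = 2x + y   [differs from x + 2y: not invariant]
(D) x^2 - y^2  ->  (y)^2 - (x)^2 = -x^2 + y^2   [differs from x^2 - y^2: not invariant]

Only option (A), x^2 + y^2, is unchanged by the transformation.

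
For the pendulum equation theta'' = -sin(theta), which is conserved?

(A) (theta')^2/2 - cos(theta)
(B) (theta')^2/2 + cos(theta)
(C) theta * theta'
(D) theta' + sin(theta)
A

A first integral I satisfies dI/dt = 0 along every solution. Differentiate each option and use the equation of motion:
(A) d/dt[(theta')^2/2 - cos(theta)] = theta' theta'' + sin(theta) theta' = theta'(-sin(theta)) + theta' sin(theta) = 0
(B) d/dt[(theta')^2/2 + cos(theta)] = theta' theta'' - sin(theta) theta' = -2 theta' sin(theta), not identically 0
(C) d/dt[theta * theta'] = (theta')^2 + theta theta'' = (theta')^2 - theta sin(theta), not identically 0
(D) d/dt[theta' + sin(theta)] = theta'' + cos(theta) theta' = -sin(theta) + theta' cos(theta), not identically 0

Only (A) has zero time-derivative. This is the total energy: kinetic (theta')^2/2 plus potential -cos(theta).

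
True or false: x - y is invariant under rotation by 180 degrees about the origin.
False

Applying rotation by 180 degrees: x' = x*cos(180 degrees) - y*sin(180 degrees) = -x, y' = x*sin(180 degrees) + y*cos(180 degrees) = -y

Substituting into x - y:
(-x) - (-y)
= -x + y

This differs from the original expression x - y, so it is NOT invariant.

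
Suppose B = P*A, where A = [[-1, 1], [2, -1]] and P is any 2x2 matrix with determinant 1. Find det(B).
-1

By the multiplicative property of determinants, det(B) = det(P*A) = det(P) * det(A) = det(A),
so the determinant is invariant under multiplication by any determinant-1 matrix; we just need det(A).

det(A) = (-1)(-1) - (1)(2) = 1 - 2 = -1

Therefore det(B) = 1 * (-1) = -1.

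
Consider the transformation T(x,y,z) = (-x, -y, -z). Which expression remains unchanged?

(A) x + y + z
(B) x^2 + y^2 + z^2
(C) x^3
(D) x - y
B

Apply T(x,y,z) = (-x, -y, -z) to each option, i.e. replace (x, y, z) by the transformed coordinates.
Substitute the transformed coordinates into each option and compare with the original:
(A) x + y + z  ->  (-x) + (-y) + (-z) = -x - y - z   [differs from x + y + z: not invariant]
(B) x^2 + y^2 + z^2  ->  (-x)^2 + (-y)^2 + (-z)^2 = x^2 + y^2 + z^2   [equals x^2 + y^2 + z^2: invariant]
(C) x^3  ->  (-x)^3 = -x^3   [differs from x^3: not invariant]
(D) x - y  ->  (-x) - (-y) = -x + y   [differs from x - y: not invariant]

Only option (B), x^2 + y^2 + z^2, is unchanged by the transformation.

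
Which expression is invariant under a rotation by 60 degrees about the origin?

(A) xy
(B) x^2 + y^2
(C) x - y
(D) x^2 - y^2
B

A rotation by 60 degrees sends (x, y) to (x/2 - sqrt(3)y/2, sqrt(3)x/2 + y/2).
Substitute the transformed coordinates into each option and compare with the original:
(A) xy  ->  (x/2 - sqrt(3)y/2)(sqrt(3)x/2 + y/2) = sqrt(3)x^2/4 - xy/2 - sqrt(3)y^2/4   [differs from xy: not invariant]
(B) x^2 + y^2  ->  (x/2 - sqrt(3)y/2)^2 + (sqrt(3)x/2 + y/2)^2 = x^2 + y^2   [equals x^2 + y^2: invariant]
(C) x - y  ->  (x/2 - sqrt(3)y/2) - (sqrt(3)x/2 + y/2) = -sqrt(3)x/2 + x/2 - sqrt(3)y/2 - y/2   [differs from x - y: not invariant]
(D) x^2 - y^2  ->  (x/2 - sqrt(3)y/2)^2 - (sqrt(3)x/2 + y/2)^2 = -x^2/2 - sqrt(3)xy + y^2/2   [differs from x^2 - y^2: not invariant]

Only option (B), x^2 + y^2, is unchanged by the transformation.
Geometrically, x^2 + y^2 is the squared distance from the origin, which every rotation about the origin preserves.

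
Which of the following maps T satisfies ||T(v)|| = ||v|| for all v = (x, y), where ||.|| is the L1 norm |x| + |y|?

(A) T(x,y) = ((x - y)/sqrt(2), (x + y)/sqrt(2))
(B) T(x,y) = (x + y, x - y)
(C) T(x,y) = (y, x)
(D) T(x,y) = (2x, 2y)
C

A transformation preserves a norm if ||T(v)|| = ||v|| for every v; a single vector where the norm changes rules an option out.

(A) T(x,y) = ((x - y)/sqrt(2), (x + y)/sqrt(2)): v = (1, 0) has norm |1| + |0| = 1, but T(v) = (sqrt(2)/2, sqrt(2)/2) has norm sqrt(2) -- not preserved.
(B) T(x,y) = (x + y, x - y): v = (1, 0) has norm |1| + |0| = 1, but T(v) = (1, 1) has norm 2 -- not preserved.
(C) T(x,y) = (y, x): preserves the norm -- it only permutes the coordinates and/or flips signs, which leaves |x| + |y| unchanged.
(D) T(x,y) = (2x, 2y): v = (1, 0) has norm |1| + |0| = 1, but T(v) = (2, 0) has norm 2 -- not preserved.

Therefore the answer is (C).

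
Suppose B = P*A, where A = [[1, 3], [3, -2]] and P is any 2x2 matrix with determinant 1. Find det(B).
-11

By the multiplicative property of determinants, det(B) = det(P*A) = det(P) * det(A) = det(A),
so the determinant is invariant under multiplication by any determinant-1 matrix; we just need det(A).

det(A) = (1)(-2) - (3)(3) = -2 - 9 = -11

Therefore det(B) = 1 * (-11) = -11.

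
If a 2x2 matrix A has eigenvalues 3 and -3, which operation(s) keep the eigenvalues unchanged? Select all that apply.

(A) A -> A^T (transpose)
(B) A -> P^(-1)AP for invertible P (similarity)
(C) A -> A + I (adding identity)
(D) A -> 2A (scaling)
A and B

Eigenvalues are preserved by:
1. Similarity transformations: A -> P^(-1)AP (same characteristic polynomial)
2. Transpose: A^T has the same eigenvalues as A

Eigenvalues are NOT preserved by:
- Adding identity: eigenvalues become 3+1, -3+1
- Scaling: eigenvalues become 6, -6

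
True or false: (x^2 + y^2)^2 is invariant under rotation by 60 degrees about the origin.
True

Applying rotation by 60 degrees: x' = x*cos(60 degrees) - y*sin(60 degrees) = x/2 - sqrt(3)y/2, y' = x*sin(60 degrees) + y*cos(60 degrees) = sqrt(3)x/2 + y/2

Substituting into (x^2 + y^2)^2:
((x/2 - sqrt(3)y/2)^2 + (sqrt(3)x/2 + y/2)^2)^2
= x^4 + 2x^2y^2 + y^4 = (x^2 + y^2)^2

This equals the original expression (x^2 + y^2)^2, so it IS invariant.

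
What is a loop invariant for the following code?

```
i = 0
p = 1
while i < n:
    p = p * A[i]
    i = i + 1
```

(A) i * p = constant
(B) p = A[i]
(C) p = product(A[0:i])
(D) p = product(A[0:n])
C

A loop invariant must hold before the first iteration and be re-established by every execution of the body.

(C) p = product(A[0:i]): Initially i = 0 and p = 1 = product of the empty slice A[0:0]. If p = product(A[0:i]) holds at the top of an iteration, the body sets p to product(A[0:i]) * A[i] = product(A[0:i+1]) and then i to i+1, so the property is restored. At exit i = n, giving p = product(A[0:n]).

The other options fail:
(A) i * p = constant: initially i * p = 0, but after one iteration it is 1 * A[0], which is nonzero in general.
(B) p = A[i]: after the first iteration p = A[0] but i = 1; in general p is a product of several elements, not a single one.
(D) p = product(A[0:n]): false before the loop (p = 1, not the full product) -- it only becomes true at exit.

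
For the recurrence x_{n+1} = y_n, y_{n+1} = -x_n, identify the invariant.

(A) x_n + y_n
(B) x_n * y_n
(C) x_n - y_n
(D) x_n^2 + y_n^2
D

For the recurrence x_{n+1} = y_n, y_{n+1} = -x_n:

x_{n+1}^2 + y_{n+1}^2 = y_n^2 + (-x_n)^2 = x_n^2 + y_n^2
The sum of squares is conserved (like energy in a harmonic oscillator).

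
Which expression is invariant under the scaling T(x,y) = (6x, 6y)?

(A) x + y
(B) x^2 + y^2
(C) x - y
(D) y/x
D

Under the uniform scaling T(x,y) = (6x, 6y):
Substitute the transformed coordinates into each option and compare with the original:
(A) x + y  ->  (6x) + (6y) = 6x + 6y   [differs from x + y: not invariant]
(B) x^2 + y^2  ->  (6x)^2 + (6y)^2 = 36x^2 + 36y^2   [differs from x^2 + y^2: not invariant]
(C) x - y  ->  (6x) - (6y) = 6x - 6y   [differs from x - y: not invariant]
(D) y/x  ->  (6y)/(6x) = y/x   [equals y/x: invariant]

Only option (D), y/x, is unchanged by the transformation.
The common factor 6 cancels in a ratio of coordinates, while sums, products and sums of squares pick up factors of 6 or 36.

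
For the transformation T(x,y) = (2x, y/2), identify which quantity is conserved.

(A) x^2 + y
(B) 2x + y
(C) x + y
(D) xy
D

An expression E(x,y) is invariant under T if E(T(x,y)) = E(x,y). Here T(x,y) = (2x, y/2).
Substitute the transformed coordinates into each option and compare with the original:
(A) x^2 + y  ->  (2x)^2 + (y/2) = 4x^2 + y/2   [differs from x^2 + y: not invariant]
(B) 2x + y  ->  2(2x) + (y/2) = 4x + y/2   [differs from 2x + y: not invariant]
(C) x + y  ->  (2x) + (y/2) = 2x + y/2   [differs from x + y: not invariant]
(D) xy  ->  (2x)(y/2) = xy   [equals xy: invariant]

Only option (D), xy, is unchanged by the transformation.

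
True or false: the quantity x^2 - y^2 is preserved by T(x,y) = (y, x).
False

Substitute T(x,y) = (y, x) into the expression and compare with the original.

Original: x^2 - y^2
After applying T: (y)^2 - (x)^2 = -x^2 + y^2

This differs from the original x^2 - y^2 (difference: -2x^2 + 2y^2), so the expression is NOT invariant.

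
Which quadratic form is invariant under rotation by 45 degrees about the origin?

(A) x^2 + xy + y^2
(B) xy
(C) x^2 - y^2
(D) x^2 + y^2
D

Rotation by 45 degrees sends (x, y) to (sqrt(2)x/2 - sqrt(2)y/2, sqrt(2)x/2 + sqrt(2)y/2).
Substitute the transformed coordinates into each option and compare with the original:
(A) x^2 + xy + y^2  ->  (sqrt(2)x/2 - sqrt(2)y/2)^2 + (sqrt(2)x/2 - sqrt(2)y/2)(sqrt(2)x/2 + sqrt(2)y/2) + (sqrt(2)x/2 + sqrt(2)y/2)^2 = 3x^2/2 + y^2/2   [differs from x^2 + xy + y^2: not invariant]
(B) xy  ->  (sqrt(2)x/2 - sqrt(2)y/2)(sqrt(2)x/2 + sqrt(2)y/2) = x^2/2 - y^2/2   [differs from xy: not invariant]
(C) x^2 - y^2  ->  (sqrt(2)x/2 - sqrt(2)y/2)^2 - (sqrt(2)x/2 + sqrt(2)y/2)^2 = -2xy   [differs from x^2 - y^2: not invariant]
(D) x^2 + y^2  ->  (sqrt(2)x/2 - sqrt(2)y/2)^2 + (sqrt(2)x/2 + sqrt(2)y/2)^2 = x^2 + y^2   [equals x^2 + y^2: invariant]

Only option (D), x^2 + y^2, is unchanged by the transformation.
x^2 + y^2 is the squared distance from the origin, which rotations preserve.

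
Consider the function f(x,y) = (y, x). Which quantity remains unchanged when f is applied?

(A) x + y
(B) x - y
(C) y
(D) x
A

For f(x,y) = (y, x):
After applying f: x' = y, y' = x. So x' + y' = y + x = x + y.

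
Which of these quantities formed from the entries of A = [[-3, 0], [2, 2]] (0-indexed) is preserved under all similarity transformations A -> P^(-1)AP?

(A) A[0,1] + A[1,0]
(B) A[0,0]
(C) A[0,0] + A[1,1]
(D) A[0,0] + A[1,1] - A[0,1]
C

A[0,0] + A[1,1] is the trace of A. By the cyclic property of the trace, tr(P^(-1)AP) = tr(APP^(-1)) = tr(A), so it is the same for every matrix similar to A.

The other combinations are not similarity invariants. For example, take P = [[1, -1], [0, 1]] (det P = 1), so P^(-1) = [[1, 1], [0, 1]] and
B = P^(-1)AP = [[-1, 3], [2, 0]].
Evaluating each option on A and on B:
(A) A[0,1] + A[1,0]: 2 for A, 5 for B -> changes
(B) A[0,0]: -3 for A, -1 for B -> changes
(C) A[0,0] + A[1,1]: -1 for A, -1 for B -> unchanged
(D) A[0,0] + A[1,1] - A[0,1]: -1 for A, -4 for B -> changes

Only (C) A[0,0] + A[1,1] = -1 survives (and it does so for every P, not just this one), so it is the invariant.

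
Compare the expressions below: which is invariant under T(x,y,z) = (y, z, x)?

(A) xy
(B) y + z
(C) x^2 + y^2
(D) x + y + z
D

Apply T(x,y,z) = (y, z, x) to each option, i.e. replace (x, y, z) by the transformed coordinates.
Substitute the transformed coordinates into each option and compare with the original:
(A) xy  ->  (y)(z) = yz   [differs from xy: not invariant]
(B) y + z  ->  (z) + (x) = x + z   [differs from y + z: not invariant]
(C) x^2 + y^2  ->  (y)^2 + (z)^2 = y^2 + z^2   [differs from x^2 + y^2: not invariant]
(D) x + y + z  ->  (y) + (z) + (x) = x + y + z   [equals x + y + z: invariant]

Only option (D), x + y + z, is unchanged by the transformation.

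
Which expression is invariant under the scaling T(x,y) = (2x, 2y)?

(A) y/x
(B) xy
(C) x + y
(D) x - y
A

Under the uniform scaling T(x,y) = (2x, 2y):
Substitute the transformed coordinates into each option and compare with the original:
(A) y/x  ->  (2y)/(2x) = y/x   [equals y/x: invariant]
(B) xy  ->  (2x)(2y) = 4xy   [differs from xy: not invariant]
(C) x + y  ->  (2x) + (2y) = 2x + 2y   [differs from x + y: not invariant]
(D) x - y  ->  (2x) - (2y) = 2x - 2y   [differs from x - y: not invariant]

Only option (A), y/x, is unchanged by the transformation.
The common factor 2 cancels in a ratio of coordinates, while sums, products and sums of squares pick up factors of 2 or 4.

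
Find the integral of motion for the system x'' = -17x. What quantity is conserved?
E = (x')^2 + 17x^2

Multiply the equation by x':
x' * x'' = -17x * x'
The left side is d/dt[(x')^2/2] and the right side is d/dt[-17x^2/2], so
d/dt[(x')^2/2 + 17x^2/2] = 0, i.e. (x')^2/2 + 17x^2/2 = constant.
Multiplying by 2, the integral of motion is E = (x')^2 + 17x^2.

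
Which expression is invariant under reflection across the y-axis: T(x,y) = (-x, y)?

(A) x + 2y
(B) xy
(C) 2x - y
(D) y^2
D

The map is reflection across the y-axis: T(x,y) = (-x, y).
Substitute the transformed coordinates into each option and compare with the original:
(A) x + 2y  ->  (-x) + 2(y) = -x + 2y   [differs from x + 2y: not invariant]
(B) xy  ->  (-x)(y) = -xy   [differs from xy: not invariant]
(C) 2x - y  ->  2(-x) - (y) = -2x - y   [differs from 2x - y: not invariant]
(D) y^2  ->  (y)^2 = y^2   [equals y^2: invariant]

Only option (D), y^2, is unchanged by the transformation.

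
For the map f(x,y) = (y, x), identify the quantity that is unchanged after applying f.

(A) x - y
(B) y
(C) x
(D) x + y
D

For f(x,y) = (y, x):
After applying f: x' = y, y' = x. So x' + y' = y + x = x + y.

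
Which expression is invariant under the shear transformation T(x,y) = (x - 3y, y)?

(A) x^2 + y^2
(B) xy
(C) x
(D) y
D

Under the shear T(x,y) = (x - 3y, y):
Substitute the transformed coordinates into each option and compare with the original:
(A) x^2 + y^2  ->  (x - 3y)^2 + (y)^2 = x^2 - 6xy + 10y^2   [differs from x^2 + y^2: not invariant]
(B) xy  ->  (x - 3y)(y) = xy - 3y^2   [differs from xy: not invariant]
(C) x  ->  (x - 3y) = x - 3y   [differs from x: not invariant]
(D) y  ->  (y) = y   [equals y: invariant]

Only option (D), y, is unchanged by the transformation.
A horizontal shear moves points parallel to the x-axis, so the y-coordinate (and any function of y alone) is unchanged.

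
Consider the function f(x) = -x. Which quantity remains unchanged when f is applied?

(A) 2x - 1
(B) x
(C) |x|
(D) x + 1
C

For f(x) = -x:
Applying f replaces x by -x. Since |-x| = |x|, the absolute value is unchanged by f, whereas x -> -x, 2x - 1 -> -2x - 1 and x + 1 -> -x + 1 all change.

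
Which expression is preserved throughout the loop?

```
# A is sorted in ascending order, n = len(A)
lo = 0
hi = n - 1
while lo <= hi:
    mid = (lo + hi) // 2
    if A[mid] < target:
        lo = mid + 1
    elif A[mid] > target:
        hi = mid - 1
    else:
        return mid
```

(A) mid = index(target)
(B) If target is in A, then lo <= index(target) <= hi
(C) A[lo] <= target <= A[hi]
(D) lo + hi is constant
B

A loop invariant must hold before the first iteration and be re-established by every execution of the body.

(B) If target is in A, then lo <= index(target) <= hi: Before the loop [lo, hi] = [0, n-1] covers every index. When A[mid] < target, sortedness puts target strictly to the right of mid, so setting lo = mid + 1 keeps index(target) in [lo, hi]; symmetrically for hi = mid - 1. Hence 'if target is in A then lo <= index(target) <= hi' holds after every iteration, and when lo > hi it proves target is absent.

The other options fail:
(A) mid = index(target): mid is just the current probe; it equals index(target) only on the iteration that returns.
(C) A[lo] <= target <= A[hi]: fails when target is not in A (e.g. target < A[0] already violates it before the loop), so it is not maintained in general.
(D) lo + hi is constant: each iteration moves exactly one of lo, hi, so lo + hi changes (e.g. 0 + (n-1) becomes (mid+1) + (n-1)).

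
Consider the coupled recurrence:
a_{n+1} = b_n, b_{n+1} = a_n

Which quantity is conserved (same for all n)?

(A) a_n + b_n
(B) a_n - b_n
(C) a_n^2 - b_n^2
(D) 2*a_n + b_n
A

Replace a_n by a_{n+1} = b_n and b_n by b_{n+1} = a_n in each option and simplify:
(A) a_n + b_n  ->  (b_n) + (a_n) = a_n + b_n   [conserved]
(B) a_n - b_n  ->  (b_n) - (a_n) = -a_n + b_n   [not conserved]
(C) a_n^2 - b_n^2  ->  (b_n)^2 - (a_n)^2 = -a_n^2 + b_n^2   [not conserved]
(D) 2*a_n + b_n  ->  2*(b_n) + (a_n) = a_n + 2*b_n   [not conserved]

Only (A) a_n + b_n returns to itself after one step, so it is the conserved quantity.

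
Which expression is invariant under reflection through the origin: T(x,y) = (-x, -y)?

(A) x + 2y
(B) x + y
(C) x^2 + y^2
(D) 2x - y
C

The map is reflection through the origin: T(x,y) = (-x, -y).
Substitute the transformed coordinates into each option and compare with the original:
(A) x + 2y  ->  (-x) + 2(-y) = -x - 2y   [differs from x + 2y: not invariant]
(B) x + y  ->  (-x) + (-y) = -x - y   [differs from x + y: not invariant]
(C) x^2 + y^2  ->  (-x)^2 + (-y)^2 = x^2 + y^2   [equals x^2 + y^2: invariant]
(D) 2x - y  ->  2(-x) - (-y) = -2x + y   [differs from 2x - y: not invariant]

Only option (C), x^2 + y^2, is unchanged by the transformation.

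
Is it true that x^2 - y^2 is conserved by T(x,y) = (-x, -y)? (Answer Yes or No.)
Yes

Substitute T(x,y) = (-x, -y) into the expression and compare with the original.

Original: x^2 - y^2
After applying T: (-x)^2 - (-y)^2 = x^2 - y^2

This is identical to the original x^2 - y^2, so the expression is invariant.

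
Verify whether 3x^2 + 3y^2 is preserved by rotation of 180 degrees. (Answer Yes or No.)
Yes

Applying rotation by 180 degrees: x' = x*cos(180 degrees) - y*sin(180 degrees) = -x, y' = x*sin(180 degrees) + y*cos(180 degrees) = -y

Substituting into 3x^2 + 3y^2:
3(-x)^2 + 3(-y)^2
= 3x^2 + 3y^2

This equals the original expression 3x^2 + 3y^2, so it IS invariant.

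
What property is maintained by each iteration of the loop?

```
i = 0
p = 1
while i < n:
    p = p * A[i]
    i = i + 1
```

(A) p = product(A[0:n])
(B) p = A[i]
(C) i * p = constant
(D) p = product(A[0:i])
D

A loop invariant must hold before the first iteration and be re-established by every execution of the body.

(D) p = product(A[0:i]): Initially i = 0 and p = 1 = product of the empty slice A[0:0]. If p = product(A[0:i]) holds at the top of an iteration, the body sets p to product(A[0:i]) * A[i] = product(A[0:i+1]) and then i to i+1, so the property is restored. At exit i = n, giving p = product(A[0:n]).

The other options fail:
(A) p = product(A[0:n]): false before the loop (p = 1, not the full product) -- it only becomes true at exit.
(B) p = A[i]: after the first iteration p = A[0] but i = 1; in general p is a product of several elements, not a single one.
(C) i * p = constant: initially i * p = 0, but after one iteration it is 1 * A[0], which is nonzero in general.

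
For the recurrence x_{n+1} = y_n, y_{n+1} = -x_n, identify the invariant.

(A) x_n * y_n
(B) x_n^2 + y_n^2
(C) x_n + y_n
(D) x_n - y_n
B

For the recurrence x_{n+1} = y_n, y_{n+1} = -x_n:

x_{n+1}^2 + y_{n+1}^2 = y_n^2 + (-x_n)^2 = x_n^2 + y_n^2
The sum of squares is conserved (like energy in a harmonic oscillator).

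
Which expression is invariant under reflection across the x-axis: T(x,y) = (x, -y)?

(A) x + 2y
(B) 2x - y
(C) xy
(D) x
D

The map is reflection across the x-axis: T(x,y) = (x, -y).
Substitute the transformed coordinates into each option and compare with the original:
(A) x + 2y  ->  (x) + 2(-y) = x - 2y   [differs from x + 2y: not invariant]
(B) 2x - y  ->  2(x) - (-y) = 2x + y   [differs from 2x - y: not invariant]
(C) xy  ->  (x)(-y) = -xy   [differs from xy: not invariant]
(D) x  ->  (x) = x   [equals x: invariant]

Only option (D), x, is unchanged by the transformation.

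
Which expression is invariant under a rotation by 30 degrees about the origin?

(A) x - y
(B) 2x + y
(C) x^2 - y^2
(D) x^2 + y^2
D

A rotation by 30 degrees sends (x, y) to (sqrt(3)x/2 - y/2, x/2 + sqrt(3)y/2).
Substitute the transformed coordinates into each option and compare with the original:
(A) x - y  ->  (sqrt(3)x/2 - y/2) - (x/2 + sqrt(3)y/2) = -x/2 + sqrt(3)x/2 - sqrt(3)y/2 - y/2   [differs from x - y: not invariant]
(B) 2x + y  ->  2(sqrt(3)x/2 - y/2) + (x/2 + sqrt(3)y/2) = x/2 + sqrt(3)x - y + sqrt(3)y/2   [differs from 2x + y: not invariant]
(C) x^2 - y^2  ->  (sqrt(3)x/2 - y/2)^2 - (x/2 + sqrt(3)y/2)^2 = x^2/2 - sqrt(3)xy - y^2/2   [differs from x^2 - y^2: not invariant]
(D) x^2 + y^2  ->  (sqrt(3)x/2 - y/2)^2 + (x/2 + sqrt(3)y/2)^2 = x^2 + y^2   [equals x^2 + y^2: invariant]

Only option (D), x^2 + y^2, is unchanged by the transformation.
Geometrically, x^2 + y^2 is the squared distance from the origin, which every rotation about the origin preserves.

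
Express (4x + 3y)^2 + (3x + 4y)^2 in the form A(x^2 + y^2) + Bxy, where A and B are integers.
25(x^2 + y^2) + 48xy

Expanding: (4x + 3y)^2 = 16x^2 + 24xy + 9y^2
(3x + 4y)^2 = 9x^2 + 24xy + 16y^2
Sum = (16+9)(x^2+y^2) + 48xy = 25(x^2 + y^2) + 48xy
This is symmetric in x and y.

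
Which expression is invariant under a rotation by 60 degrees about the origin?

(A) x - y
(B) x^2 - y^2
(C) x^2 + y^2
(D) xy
C

A rotation by 60 degrees sends (x, y) to (x/2 - sqrt(3)y/2, sqrt(3)x/2 + y/2).
Substitute the transformed coordinates into each option and compare with the original:
(A) x - y  ->  (x/2 - sqrt(3)y/2) - (sqrt(3)x/2 + y/2) = -sqrt(3)x/2 + x/2 - sqrt(3)y/2 - y/2   [differs from x - y: not invariant]
(B) x^2 - y^2  ->  (x/2 - sqrt(3)y/2)^2 - (sqrt(3)x/2 + y/2)^2 = -x^2/2 - sqrt(3)xy + y^2/2   [differs from x^2 - y^2: not invariant]
(C) x^2 + y^2  ->  (x/2 - sqrt(3)y/2)^2 + (sqrt(3)x/2 + y/2)^2 = x^2 + y^2   [equals x^2 + y^2: invariant]
(D) xy  ->  (x/2 - sqrt(3)y/2)(sqrt(3)x/2 + y/2) = sqrt(3)x^2/4 - xy/2 - sqrt(3)y^2/4   [differs from xy: not invariant]

Only option (C), x^2 + y^2, is unchanged by the transformation.
Geometrically, x^2 + y^2 is the squared distance from the origin, which every rotation about the origin preserves.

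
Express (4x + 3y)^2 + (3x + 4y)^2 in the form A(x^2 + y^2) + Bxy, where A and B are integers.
25(x^2 + y^2) + 48xy

Expanding: (4x + 3y)^2 = 16x^2 + 24xy + 9y^2
(3x + 4y)^2 = 9x^2 + 24xy + 16y^2
Sum = (16+9)(x^2+y^2) + 48xy = 25(x^2 + y^2) + 48xy
This is symmetric in x and y.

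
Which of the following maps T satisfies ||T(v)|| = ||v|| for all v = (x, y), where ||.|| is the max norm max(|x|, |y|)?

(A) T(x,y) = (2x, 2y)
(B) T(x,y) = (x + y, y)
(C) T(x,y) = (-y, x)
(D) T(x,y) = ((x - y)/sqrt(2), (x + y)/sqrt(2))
C

A transformation preserves a norm if ||T(v)|| = ||v|| for every v; a single vector where the norm changes rules an option out.

(A) T(x,y) = (2x, 2y): v = (1, 0) has norm max(|1|, |0|) = 1, but T(v) = (2, 0) has norm 2 -- not preserved.
(B) T(x,y) = (x + y, y): v = (1, 1) has norm max(|1|, |1|) = 1, but T(v) = (2, 1) has norm 2 -- not preserved.
(C) T(x,y) = (-y, x): preserves the norm -- it only permutes the coordinates and/or flips signs, which leaves max(|x|, |y|) unchanged.
(D) T(x,y) = ((x - y)/sqrt(2), (x + y)/sqrt(2)): v = (1, 0) has norm max(|1|, |0|) = 1, but T(v) = (sqrt(2)/2, sqrt(2)/2) has norm sqrt(2)/2 -- not preserved.

Therefore the answer is (C).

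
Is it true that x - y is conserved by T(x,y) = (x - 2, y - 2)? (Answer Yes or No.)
Yes

Substitute T(x,y) = (x - 2, y - 2) into the expression and compare with the original.

Original: x - y
After applying T: (x - 2) - (y - 2) = x - y

This is identical to the original x - y, so the expression is invariant.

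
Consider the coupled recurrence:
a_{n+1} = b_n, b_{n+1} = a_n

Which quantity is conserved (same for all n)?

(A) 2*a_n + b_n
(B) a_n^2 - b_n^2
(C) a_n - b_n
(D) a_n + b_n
D

Replace a_n by a_{n+1} = b_n and b_n by b_{n+1} = a_n in each option and simplify:
(A) 2*a_n + b_n  ->  2*(b_n) + (a_n) = a_n + 2*b_n   [not conserved]
(B) a_n^2 - b_n^2  ->  (b_n)^2 - (a_n)^2 = -a_n^2 + b_n^2   [not conserved]
(C) a_n - b_n  ->  (b_n) - (a_n) = -a_n + b_n   [not conserved]
(D) a_n + b_n  ->  (b_n) + (a_n) = a_n + b_n   [conserved]

Only (D) a_n + b_n returns to itself after one step, so it is the conserved quantity.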